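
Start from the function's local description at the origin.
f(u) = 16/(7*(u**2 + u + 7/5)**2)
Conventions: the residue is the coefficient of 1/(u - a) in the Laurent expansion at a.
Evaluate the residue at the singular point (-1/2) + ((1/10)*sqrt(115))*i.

The residue is -((160/3703)*sqrt(115))*i.

The factor u**2 + u + 7/5 splits as (u - a)(u - a') with a = (-1/2) + ((1/10)*sqrt(115))*i, a' = (-1/2) - ((1/10)*sqrt(115))*i. At the order-2 pole a set g(u) = (u - a)^2*f(u) = [16/7] / (u - a')^2.
Order-2 pole: residue = g'(a); g'((-1/2) + ((1/10)*sqrt(115))*i) = -((160/3703)*sqrt(115))*i, so the residue is -((160/3703)*sqrt(115))*i.


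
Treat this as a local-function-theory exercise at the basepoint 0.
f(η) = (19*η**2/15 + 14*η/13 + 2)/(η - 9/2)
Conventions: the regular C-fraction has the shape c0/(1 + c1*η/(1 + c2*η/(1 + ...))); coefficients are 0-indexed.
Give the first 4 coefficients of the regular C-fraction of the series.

The regular C-fraction coefficients are [-4/9, -89/117, -3403/11570, 27129739/9086010].

Taylor coefficients (expand at 0): a_0 = -4/9, a_1 = -356/1053, a_2 = -16898/47385, a_3 = -33796/426465.
c0 = a_0 = -4/9. Peel one level at a time: if S = 1 + c*η/S' with S'(0) = 1, then c is the η-coefficient of S and S' = c*η/(S - 1).
S_1 = c0/f = 1 + (-89/117)*η + (-3403/15210)*η^2 + ...; c1 = -89/117.
S_2 = c1*η/(S_1 - 1) = 1 + (-3403/11570)*η + (2086903/2376300)*η^2 + ...; c2 = -3403/11570.
S_3 = c2*η/(S_2 - 1) = 1 + (27129739/9086010)*η + ...; c3 = 27129739/9086010.


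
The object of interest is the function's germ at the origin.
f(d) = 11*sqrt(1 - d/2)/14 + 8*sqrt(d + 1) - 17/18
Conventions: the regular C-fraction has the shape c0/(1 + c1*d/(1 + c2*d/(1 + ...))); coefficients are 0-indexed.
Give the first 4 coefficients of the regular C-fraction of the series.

The regular C-fraction coefficients are [494/63, -1917/3952, 211689/280592, 4564807/60119676].

Taylor coefficients (expand at 0): a_0 = 494/63, a_1 = 213/56, a_2 = -459/448, a_3 = 885/1792.
c0 = a_0 = 494/63. Peel one level at a time: if S = 1 + c*d/S' with S'(0) = 1, then c is the d-coefficient of S and S' = c*d/(S - 1).
S_1 = c0/f = 1 + (-1917/3952)*d + (5715603/15618304)*d^2 + ...; c1 = -1917/3952.
S_2 = c1*d/(S_1 - 1) = 1 + (211689/280592)*d + (-18481/322624)*d^2 + ...; c2 = 211689/280592.
S_3 = c2*d/(S_2 - 1) = 1 + (4564807/60119676)*d + ...; c3 = 4564807/60119676.


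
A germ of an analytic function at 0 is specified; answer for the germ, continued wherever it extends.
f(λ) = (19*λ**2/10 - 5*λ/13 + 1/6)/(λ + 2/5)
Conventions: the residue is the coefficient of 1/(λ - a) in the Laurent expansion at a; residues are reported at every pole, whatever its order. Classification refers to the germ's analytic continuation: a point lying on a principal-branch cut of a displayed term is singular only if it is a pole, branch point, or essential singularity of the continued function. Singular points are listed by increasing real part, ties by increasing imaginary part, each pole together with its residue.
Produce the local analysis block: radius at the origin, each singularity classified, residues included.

Denominator factor (λ + 2/5): pole of order 1 at -2/5, modulus 2/5.
The radius of convergence is the smallest modulus among the singular points: 2/5.
At the order-1 pole -2/5 set g(λ) = (λ - (-2/5))*f(λ) = 19*λ**2/10 - 5*λ/13 + 1/6.
Simple pole: residue = g(a) at a = -2/5, which is 6089/9750.

Radius of convergence at 0: 2/5.
At -2/5: a pole of order 1; residue 6089/9750.


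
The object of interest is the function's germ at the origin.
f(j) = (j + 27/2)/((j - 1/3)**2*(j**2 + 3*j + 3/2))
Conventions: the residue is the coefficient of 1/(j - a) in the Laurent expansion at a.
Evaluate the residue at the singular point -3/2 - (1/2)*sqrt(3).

The residue is 7794/2209 - (5625/2209)*sqrt(3).

The factor j**2 + 3*j + 3/2 splits as (j - a)(j - a') with a = -3/2 - (1/2)*sqrt(3), a' = -3/2 + (1/2)*sqrt(3). At the order-1 pole a set g(j) = (j - a)*f(j) = [(j + 27/2)/(j - 1/3)**2] / (j - a').
Simple pole: residue = g(a) at a = -3/2 - (1/2)*sqrt(3), which is 7794/2209 - (5625/2209)*sqrt(3).


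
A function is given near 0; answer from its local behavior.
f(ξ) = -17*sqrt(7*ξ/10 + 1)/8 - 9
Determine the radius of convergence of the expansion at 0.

The radius of convergence is 10/7.

Branch term (-17/8)*sqrt(1 - ξ/(-10/7)): its argument vanishes at ξ = -10/7, a square-root branch point, modulus 10/7.
The radius of convergence is the smallest modulus among the singular points: 10/7.


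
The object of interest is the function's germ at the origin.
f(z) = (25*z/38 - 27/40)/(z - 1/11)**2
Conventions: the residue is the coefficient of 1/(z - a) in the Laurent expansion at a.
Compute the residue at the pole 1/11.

At the order-2 pole 1/11 set g(z) = (z - (1/11))^2*f(z) = 25*z/38 - 27/40.
Order-2 pole: residue = g'(a); g'(1/11) = 25/38, so the residue is 25/38.

The residue is 25/38.


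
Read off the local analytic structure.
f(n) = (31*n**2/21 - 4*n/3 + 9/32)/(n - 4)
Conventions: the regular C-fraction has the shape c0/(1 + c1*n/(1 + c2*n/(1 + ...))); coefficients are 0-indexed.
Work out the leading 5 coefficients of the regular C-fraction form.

Taylor coefficients (expand at 0): a_0 = -9/128, a_1 = 485/1536, a_2 = -4159/14336, a_3 = -4159/57344, a_4 = -4159/229376.
c0 = a_0 = -9/128. Peel one level at a time: if S = 1 + c*n/S' with S'(0) = 1, then c is the n-coefficient of S and S' = c*n/(S - 1).
S_1 = c0/f = 1 + (485/108)*n + (81856/5103)*n^2 + ...; c1 = 485/108.
S_2 = c1*n/(S_1 - 1) = 1 + (-327424/91665)*n + (12377184/11526025)*n^2 + ...; c2 = -327424/91665.
S_3 = c2*n/(S_2 - 1) = 1 + (10443249/34737640)*n + (323740719/732856768)*n^2 + ...; c3 = 10443249/34737640.
S_4 = c3*n/(S_3 - 1) = 1 + (-15035/10232)*n + ...; c4 = -15035/10232.

The regular C-fraction coefficients are [-9/128, 485/108, -327424/91665, 10443249/34737640, -15035/10232].


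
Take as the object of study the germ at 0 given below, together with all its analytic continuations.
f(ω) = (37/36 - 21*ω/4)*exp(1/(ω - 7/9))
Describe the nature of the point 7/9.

The exponent 1/(ω - (7/9)) has a pole at 7/9, so exp(1/(ω - (7/9))) takes every nonzero value near it: an essential singularity (not a pole of any order).

The point is an essential singularity.


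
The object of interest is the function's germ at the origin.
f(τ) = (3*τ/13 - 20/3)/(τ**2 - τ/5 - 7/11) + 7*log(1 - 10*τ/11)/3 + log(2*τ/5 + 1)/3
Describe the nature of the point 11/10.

The point is a logarithmic branch point.

The term (7/3)*log(1 - τ/(11/10)) has argument 1 - 11/10/(11/10) = 0 at 11/10: a logarithmic (infinitely-sheeted) branch point; the remaining terms are analytic or single-valued there.


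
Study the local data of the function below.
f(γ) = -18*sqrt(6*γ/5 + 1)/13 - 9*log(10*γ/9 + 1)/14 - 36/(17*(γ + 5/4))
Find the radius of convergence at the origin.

The radius of convergence is 5/6.

Denominator factor (γ + 5/4): pole of order 1 at -5/4, modulus 5/4.
Branch term (-9/14)*log(1 - γ/(-9/10)): its argument vanishes at γ = -9/10, a logarithmic branch point, modulus 9/10.
Branch term (-18/13)*sqrt(1 - γ/(-5/6)): its argument vanishes at γ = -5/6, a square-root branch point, modulus 5/6.
The radius of convergence is the smallest modulus among the singular points: 5/6.


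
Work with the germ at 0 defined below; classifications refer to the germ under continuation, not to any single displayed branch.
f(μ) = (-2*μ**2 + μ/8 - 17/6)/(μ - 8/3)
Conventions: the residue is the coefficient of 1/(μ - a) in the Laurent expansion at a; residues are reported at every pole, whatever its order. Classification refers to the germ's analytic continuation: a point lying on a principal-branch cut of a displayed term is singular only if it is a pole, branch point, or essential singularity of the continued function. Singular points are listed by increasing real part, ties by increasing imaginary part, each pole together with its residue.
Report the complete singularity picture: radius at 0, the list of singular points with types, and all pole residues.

Radius of convergence at 0: 8/3.
At 8/3: a pole of order 1; residue -301/18.

Denominator factor (μ - 8/3): pole of order 1 at 8/3, modulus 8/3.
The radius of convergence is the smallest modulus among the singular points: 8/3.
At the order-1 pole 8/3 set g(μ) = (μ - (8/3))*f(μ) = -2*μ**2 + μ/8 - 17/6.
Simple pole: residue = g(a) at a = 8/3, which is -301/18.


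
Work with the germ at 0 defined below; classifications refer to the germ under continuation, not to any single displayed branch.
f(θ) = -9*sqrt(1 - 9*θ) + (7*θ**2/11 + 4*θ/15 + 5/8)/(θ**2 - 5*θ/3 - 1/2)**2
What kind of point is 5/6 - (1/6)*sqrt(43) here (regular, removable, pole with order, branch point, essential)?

The point is a pole of order 2.

The denominator factor θ**2 - 5*θ/3 - 1/2 vanishes at 5/6 - (1/6)*sqrt(43) and appears to the power 2; the numerator there equals 541/264 - (73/330)*sqrt(43), nonzero, and no other factor vanishes.
The branch terms are analytic at this point.
Hence a pole whose order is the multiplicity, 2.


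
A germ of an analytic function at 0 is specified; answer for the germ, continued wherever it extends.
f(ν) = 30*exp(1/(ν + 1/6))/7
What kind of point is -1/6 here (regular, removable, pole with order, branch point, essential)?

The exponent 1/(ν - (-1/6)) has a pole at -1/6, so exp(1/(ν - (-1/6))) takes every nonzero value near it: an essential singularity (not a pole of any order).

The point is an essential singularity.


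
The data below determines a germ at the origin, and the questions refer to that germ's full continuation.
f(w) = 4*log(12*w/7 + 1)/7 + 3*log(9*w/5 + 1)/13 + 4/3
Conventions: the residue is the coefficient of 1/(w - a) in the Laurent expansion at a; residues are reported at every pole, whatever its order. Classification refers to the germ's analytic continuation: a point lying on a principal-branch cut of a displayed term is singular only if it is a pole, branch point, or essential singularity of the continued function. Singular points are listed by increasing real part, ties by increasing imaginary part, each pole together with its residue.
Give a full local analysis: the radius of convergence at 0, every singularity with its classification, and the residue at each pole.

Radius of convergence at 0: 5/9.
At -7/12: a logarithmic branch point.
At -5/9: a logarithmic branch point.

Branch term (4/7)*log(1 - w/(-7/12)): its argument vanishes at w = -7/12, a logarithmic branch point, modulus 7/12.
Branch term (3/13)*log(1 - w/(-5/9)): its argument vanishes at w = -5/9, a logarithmic branch point, modulus 5/9.
The radius of convergence is the smallest modulus among the singular points: 5/9.
List the singular points by increasing real part (a conjugate pair: the negative imaginary part first).


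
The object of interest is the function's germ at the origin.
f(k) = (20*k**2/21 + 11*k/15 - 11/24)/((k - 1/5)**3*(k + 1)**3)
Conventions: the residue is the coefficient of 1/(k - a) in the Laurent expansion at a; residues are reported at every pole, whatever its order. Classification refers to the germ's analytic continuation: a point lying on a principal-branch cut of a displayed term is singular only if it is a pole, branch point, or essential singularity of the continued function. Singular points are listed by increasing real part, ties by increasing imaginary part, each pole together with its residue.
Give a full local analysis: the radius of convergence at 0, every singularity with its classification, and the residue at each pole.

Radius of convergence at 0: 1/5.
At -1: a pole of order 3; residue 4625/2688.
At 1/5: a pole of order 3; residue -4625/2688.

Denominator factor (k + 1)^3: pole of order 3 at -1, modulus 1.
Denominator factor (k - 1/5)^3: pole of order 3 at 1/5, modulus 1/5.
The radius of convergence is the smallest modulus among the singular points: 1/5.
At the order-3 pole -1 set g(k) = (k - (-1))^3*f(k) = (20*k**2/21 + 11*k/15 - 11/24)/(k - 1/5)**3.
Order-3 pole: residue = g''(a)/2; g''(-1) = 4625/1344, so the residue is 4625/2688.
At the order-3 pole 1/5 set g(k) = (k - (1/5))^3*f(k) = (20*k**2/21 + 11*k/15 - 11/24)/(k + 1)**3.
Order-3 pole: residue = g''(a)/2; g''(1/5) = -4625/1344, so the residue is -4625/2688.
List the singular points by increasing real part (a conjugate pair: the negative imaginary part first).


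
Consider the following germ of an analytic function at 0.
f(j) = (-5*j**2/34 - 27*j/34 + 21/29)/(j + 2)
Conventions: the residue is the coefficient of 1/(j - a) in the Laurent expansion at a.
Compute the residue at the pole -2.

At the order-1 pole -2 set g(j) = (j - (-2))*f(j) = -5*j**2/34 - 27*j/34 + 21/29.
Simple pole: residue = g(a) at a = -2, which is 50/29.

The residue is 50/29.


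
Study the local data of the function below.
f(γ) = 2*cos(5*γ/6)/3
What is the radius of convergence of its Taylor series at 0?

The factor cos(5*γ/6) is entire and contributes no finite singular point.
The polynomial part has no poles.
No finite singular points: the Taylor series at 0 converges everywhere.

The radius of convergence is infinite.


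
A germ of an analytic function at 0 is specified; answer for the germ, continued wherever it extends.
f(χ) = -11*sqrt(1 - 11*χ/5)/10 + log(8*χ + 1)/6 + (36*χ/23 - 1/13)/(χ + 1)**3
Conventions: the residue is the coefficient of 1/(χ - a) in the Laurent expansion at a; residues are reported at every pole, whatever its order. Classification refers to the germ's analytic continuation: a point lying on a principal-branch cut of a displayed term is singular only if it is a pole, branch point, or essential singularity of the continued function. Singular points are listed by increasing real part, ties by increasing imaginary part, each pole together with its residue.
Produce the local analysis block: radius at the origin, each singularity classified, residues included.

Denominator factor (χ + 1)^3: pole of order 3 at -1, modulus 1.
Branch term (-11/10)*sqrt(1 - χ/(5/11)): its argument vanishes at χ = 5/11, a square-root branch point, modulus 5/11.
Branch term (1/6)*log(1 - χ/(-1/8)): its argument vanishes at χ = -1/8, a logarithmic branch point, modulus 1/8.
The radius of convergence is the smallest modulus among the singular points: 1/8.
The branch terms are analytic at -1 and contribute nothing to the residue; only the rational part matters.
At the order-3 pole -1 set g(χ) = (χ - (-1))^3*(rational part) = 36*χ/23 - 1/13.
Order-3 pole: residue = g''(a)/2; g''(-1) = 0, so the residue is 0.
List the singular points by increasing real part (a conjugate pair: the negative imaginary part first).

Radius of convergence at 0: 1/8.
At -1: a pole of order 3; residue 0.
At -1/8: a logarithmic branch point.
At 5/11: an algebraic (square-root) branch point.


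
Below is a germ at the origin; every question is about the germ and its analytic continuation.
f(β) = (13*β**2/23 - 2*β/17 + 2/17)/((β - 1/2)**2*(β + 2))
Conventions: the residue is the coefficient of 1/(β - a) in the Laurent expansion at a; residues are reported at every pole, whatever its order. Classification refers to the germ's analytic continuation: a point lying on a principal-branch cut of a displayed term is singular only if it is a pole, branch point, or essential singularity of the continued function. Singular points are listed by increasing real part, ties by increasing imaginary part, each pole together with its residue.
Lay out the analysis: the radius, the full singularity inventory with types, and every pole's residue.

Denominator factor (β - 1/2)^2: pole of order 2 at 1/2, modulus 1/2.
Denominator factor (β + 2): pole of order 1 at -2, modulus 2.
The radius of convergence is the smallest modulus among the singular points: 1/2.
At the order-1 pole -2 set g(β) = (β - (-2))*f(β) = (13*β**2/23 - 2*β/17 + 2/17)/(β - 1/2)**2.
Simple pole: residue = g(a) at a = -2, which is 4088/9775.
At the order-2 pole 1/2 set g(β) = (β - (1/2))^2*f(β) = (13*β**2/23 - 2*β/17 + 2/17)/(β + 2).
Order-2 pole: residue = g'(a); g'(1/2) = 1437/9775, so the residue is 1437/9775.
List the singular points by increasing real part (a conjugate pair: the negative imaginary part first).

Radius of convergence at 0: 1/2.
At -2: a pole of order 1; residue 4088/9775.
At 1/2: a pole of order 2; residue 1437/9775.


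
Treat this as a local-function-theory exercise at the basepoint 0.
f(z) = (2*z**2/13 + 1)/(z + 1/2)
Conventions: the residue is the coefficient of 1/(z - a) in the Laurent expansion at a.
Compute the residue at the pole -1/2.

The residue is 27/26.

At the order-1 pole -1/2 set g(z) = (z - (-1/2))*f(z) = 2*z**2/13 + 1.
Simple pole: residue = g(a) at a = -1/2, which is 27/26.


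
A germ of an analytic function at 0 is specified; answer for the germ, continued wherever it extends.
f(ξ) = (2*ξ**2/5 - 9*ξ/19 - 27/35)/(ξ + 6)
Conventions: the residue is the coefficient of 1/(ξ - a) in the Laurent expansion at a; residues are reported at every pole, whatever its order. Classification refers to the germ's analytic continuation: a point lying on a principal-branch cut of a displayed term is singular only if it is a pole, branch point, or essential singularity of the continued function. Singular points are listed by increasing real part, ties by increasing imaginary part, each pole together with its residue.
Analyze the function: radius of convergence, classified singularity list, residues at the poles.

Denominator factor (ξ + 6): pole of order 1 at -6, modulus 6.
The radius of convergence is the smallest modulus among the singular points: 6.
At the order-1 pole -6 set g(ξ) = (ξ - (-6))*f(ξ) = 2*ξ**2/5 - 9*ξ/19 - 27/35.
Simple pole: residue = g(a) at a = -6, which is 10953/665.

Radius of convergence at 0: 6.
At -6: a pole of order 1; residue 10953/665.


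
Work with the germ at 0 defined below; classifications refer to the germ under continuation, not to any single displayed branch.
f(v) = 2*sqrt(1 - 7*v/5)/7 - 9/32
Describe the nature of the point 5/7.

The point is an algebraic (square-root) branch point.

The term (2/7)*sqrt(1 - v/(5/7)) has argument 1 - 5/7/(5/7) = 0 at 5/7: a square-root (algebraic, two-sheeted) branch point; the remaining terms are analytic or single-valued there.


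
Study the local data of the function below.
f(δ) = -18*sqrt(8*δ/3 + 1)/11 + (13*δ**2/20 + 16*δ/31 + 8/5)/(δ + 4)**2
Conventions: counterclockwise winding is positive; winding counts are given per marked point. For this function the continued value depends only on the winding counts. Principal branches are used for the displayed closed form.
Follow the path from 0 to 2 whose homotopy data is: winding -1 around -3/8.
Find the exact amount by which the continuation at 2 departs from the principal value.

Continued minus principal equals (12/11)*sqrt(57).

The rational part is single-valued and drops out of the difference; each branch term changes only by its own monodromy.
(-18/11)*sqrt(1 - δ/(-3/8)): winding -1 is odd, the square root flips sign, contributing -2*(-18/11)*sqrt(1 - (2)/(-3/8)) = -2*(-18/11)*sqrt(19/3) = (12/11)*sqrt(57).
Summing the contributions at δ = 2 gives (12/11)*sqrt(57).


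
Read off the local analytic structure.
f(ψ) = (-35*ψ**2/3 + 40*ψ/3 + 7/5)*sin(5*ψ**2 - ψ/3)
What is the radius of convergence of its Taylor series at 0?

The factor sin(5*ψ**2 - ψ/3) is entire and contributes no finite singular point.
The polynomial part has no poles.
No finite singular points: the Taylor series at 0 converges everywhere.

The radius of convergence is infinite.


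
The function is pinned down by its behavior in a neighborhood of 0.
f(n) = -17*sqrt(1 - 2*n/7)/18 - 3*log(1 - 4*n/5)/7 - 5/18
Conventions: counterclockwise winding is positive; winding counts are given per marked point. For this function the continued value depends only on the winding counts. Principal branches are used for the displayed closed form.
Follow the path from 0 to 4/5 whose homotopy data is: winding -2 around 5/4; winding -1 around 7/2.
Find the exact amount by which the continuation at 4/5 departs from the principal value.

The rational part is single-valued and drops out of the difference; each branch term changes only by its own monodromy.
(-3/7)*log(1 - n/(5/4)): each positive loop around 5/4 adds 2*pi*i to the log, so winding -2 contributes (-3/7)*(-2)*2*pi*i = (12/7)*pi*i.
(-17/18)*sqrt(1 - n/(7/2)): winding -1 is odd, the square root flips sign, contributing -2*(-17/18)*sqrt(1 - (4/5)/(7/2)) = -2*(-17/18)*sqrt(27/35) = (17/105)*sqrt(105).
Summing the contributions at n = 4/5 gives ((17/105)*sqrt(105)) + ((12/7)*pi)*i.

Continued minus principal equals ((17/105)*sqrt(105)) + ((12/7)*pi)*i.


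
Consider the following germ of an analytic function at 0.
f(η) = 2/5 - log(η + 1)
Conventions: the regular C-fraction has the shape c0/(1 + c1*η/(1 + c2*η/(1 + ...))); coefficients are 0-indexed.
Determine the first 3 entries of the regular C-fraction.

Taylor coefficients (expand at 0): a_0 = 2/5, a_1 = -1, a_2 = 1/2.
c0 = a_0 = 2/5. Peel one level at a time: if S = 1 + c*η/S' with S'(0) = 1, then c is the η-coefficient of S and S' = c*η/(S - 1).
S_1 = c0/f = 1 + (5/2)*η + (5)*η^2 + ...; c1 = 5/2.
S_2 = c1*η/(S_1 - 1) = 1 + (-2)*η + ...; c2 = -2.

The regular C-fraction coefficients are [2/5, 5/2, -2].


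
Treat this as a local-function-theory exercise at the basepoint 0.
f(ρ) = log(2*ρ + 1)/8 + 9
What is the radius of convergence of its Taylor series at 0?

Branch term (1/8)*log(1 - ρ/(-1/2)): its argument vanishes at ρ = -1/2, a logarithmic branch point, modulus 1/2.
The radius of convergence is the smallest modulus among the singular points: 1/2.

The radius of convergence is 1/2.


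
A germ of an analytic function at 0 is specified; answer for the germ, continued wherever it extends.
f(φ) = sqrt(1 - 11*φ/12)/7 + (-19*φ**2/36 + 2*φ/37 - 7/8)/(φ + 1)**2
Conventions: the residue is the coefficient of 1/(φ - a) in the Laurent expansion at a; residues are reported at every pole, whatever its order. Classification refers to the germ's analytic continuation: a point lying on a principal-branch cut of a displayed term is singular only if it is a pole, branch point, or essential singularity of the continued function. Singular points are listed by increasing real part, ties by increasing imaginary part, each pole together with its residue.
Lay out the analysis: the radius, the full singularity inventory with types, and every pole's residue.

Denominator factor (φ + 1)^2: pole of order 2 at -1, modulus 1.
Branch term (1/7)*sqrt(1 - φ/(12/11)): its argument vanishes at φ = 12/11, a square-root branch point, modulus 12/11.
The radius of convergence is the smallest modulus among the singular points: 1.
The branch term is analytic at -1 and contributes nothing to the residue; only the rational part matters.
At the order-2 pole -1 set g(φ) = (φ - (-1))^2*(rational part) = -19*φ**2/36 + 2*φ/37 - 7/8.
Order-2 pole: residue = g'(a); g'(-1) = 739/666, so the residue is 739/666.
List the singular points by increasing real part (a conjugate pair: the negative imaginary part first).

Radius of convergence at 0: 1.
At -1: a pole of order 2; residue 739/666.
At 12/11: an algebraic (square-root) branch point.


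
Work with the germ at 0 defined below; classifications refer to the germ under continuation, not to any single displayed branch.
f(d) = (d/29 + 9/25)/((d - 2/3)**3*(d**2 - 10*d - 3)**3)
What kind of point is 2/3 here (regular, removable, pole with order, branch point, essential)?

The denominator factor d - 2/3 vanishes at 2/3 and appears to the power 3; the numerator there equals 833/2175, nonzero, and no other factor vanishes.
Hence a pole whose order is the multiplicity, 3.

The point is a pole of order 3.


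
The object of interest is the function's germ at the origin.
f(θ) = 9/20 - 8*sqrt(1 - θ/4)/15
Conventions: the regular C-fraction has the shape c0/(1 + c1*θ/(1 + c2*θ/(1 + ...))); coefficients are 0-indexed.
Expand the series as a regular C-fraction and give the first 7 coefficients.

The regular C-fraction coefficients are [-1/12, 4/5, -69/80, -5/1104, -133/1104, -69/2128, -197/2128].

Taylor coefficients (expand at 0): a_0 = -1/12, a_1 = 1/15, a_2 = 1/240, a_3 = 1/1920, a_4 = 1/12288, a_5 = 7/491520, a_6 = 7/2621440.
c0 = a_0 = -1/12. Peel one level at a time: if S = 1 + c*θ/S' with S'(0) = 1, then c is the θ-coefficient of S and S' = c*θ/(S - 1).
S_1 = c0/f = 1 + (4/5)*θ + (69/100)*θ^2 + ...; c1 = 4/5.
S_2 = c1*θ/(S_1 - 1) = 1 + (-69/80)*θ + (-1/256)*θ^2 + ...; c2 = -69/80.
S_3 = c2*θ/(S_2 - 1) = 1 + (-5/1104)*θ + (-665/1218816)*θ^2 + ...; c3 = -5/1104.
S_4 = c3*θ/(S_3 - 1) = 1 + (-133/1104)*θ + (-1/256)*θ^2 + ...; c4 = -133/1104.
S_5 = c4*θ/(S_4 - 1) = 1 + (-69/2128)*θ + (-13593/4528384)*θ^2 + ...; c5 = -69/2128.
S_6 = c5*θ/(S_5 - 1) = 1 + (-197/2128)*θ + ...; c6 = -197/2128.


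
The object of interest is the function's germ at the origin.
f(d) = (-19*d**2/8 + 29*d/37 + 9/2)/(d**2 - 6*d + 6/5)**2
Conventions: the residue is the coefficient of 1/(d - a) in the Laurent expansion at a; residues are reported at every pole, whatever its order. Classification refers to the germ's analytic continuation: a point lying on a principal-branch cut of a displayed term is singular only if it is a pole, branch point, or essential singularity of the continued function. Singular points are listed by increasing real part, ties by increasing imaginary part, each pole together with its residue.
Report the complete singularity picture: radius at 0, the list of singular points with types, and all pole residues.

Radius of convergence at 0: 3 - (1/5)*sqrt(195).
At 3 - (1/5)*sqrt(195): a pole of order 2; residue (329/100048)*sqrt(195).
At 3 + (1/5)*sqrt(195): a pole of order 2; residue -(329/100048)*sqrt(195).

Denominator factor (d**2 - 6*d + 6/5)^2: discriminant 156/5, real irrational roots 3 + (1/5)*sqrt(195) and 3 - (1/5)*sqrt(195); poles of order 2, moduli 3 + (1/5)*sqrt(195) and 3 - (1/5)*sqrt(195).
The radius of convergence is the smallest modulus among the singular points: 3 - (1/5)*sqrt(195).
The factor d**2 - 6*d + 6/5 splits as (d - a)(d - a') with a = 3 - (1/5)*sqrt(195), a' = 3 + (1/5)*sqrt(195). At the order-2 pole a set g(d) = (d - a)^2*f(d) = [-19*d**2/8 + 29*d/37 + 9/2] / (d - a')^2.
Order-2 pole: residue = g'(a); g'(3 - (1/5)*sqrt(195)) = (329/100048)*sqrt(195), so the residue is (329/100048)*sqrt(195).
The factor d**2 - 6*d + 6/5 splits as (d - a)(d - a') with a = 3 + (1/5)*sqrt(195), a' = 3 - (1/5)*sqrt(195). At the order-2 pole a set g(d) = (d - a)^2*f(d) = [-19*d**2/8 + 29*d/37 + 9/2] / (d - a')^2.
Order-2 pole: residue = g'(a); g'(3 + (1/5)*sqrt(195)) = -(329/100048)*sqrt(195), so the residue is -(329/100048)*sqrt(195).
List the singular points by increasing real part (a conjugate pair: the negative imaginary part first).


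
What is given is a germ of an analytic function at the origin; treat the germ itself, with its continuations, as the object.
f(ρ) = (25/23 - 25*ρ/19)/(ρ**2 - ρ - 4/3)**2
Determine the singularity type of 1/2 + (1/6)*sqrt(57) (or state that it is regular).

The denominator factor ρ**2 - ρ - 4/3 vanishes at 1/2 + (1/6)*sqrt(57) and appears to the power 2; the numerator there equals 375/874 - (25/114)*sqrt(57), nonzero, and no other factor vanishes.
Hence a pole whose order is the multiplicity, 2.

The point is a pole of order 2.


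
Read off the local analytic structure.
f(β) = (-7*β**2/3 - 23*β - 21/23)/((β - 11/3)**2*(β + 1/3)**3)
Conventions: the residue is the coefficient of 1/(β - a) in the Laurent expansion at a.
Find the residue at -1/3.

The residue is -13069/17664.

At the order-3 pole -1/3 set g(β) = (β - (-1/3))^3*f(β) = (-7*β**2/3 - 23*β - 21/23)/(β - 11/3)**2.
Order-3 pole: residue = g''(a)/2; g''(-1/3) = -13069/8832, so the residue is -13069/17664.


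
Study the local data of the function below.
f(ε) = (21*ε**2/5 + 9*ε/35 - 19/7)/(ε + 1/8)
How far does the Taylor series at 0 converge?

Denominator factor (ε + 1/8): pole of order 1 at -1/8, modulus 1/8.
The radius of convergence is the smallest modulus among the singular points: 1/8.

The radius of convergence is 1/8.


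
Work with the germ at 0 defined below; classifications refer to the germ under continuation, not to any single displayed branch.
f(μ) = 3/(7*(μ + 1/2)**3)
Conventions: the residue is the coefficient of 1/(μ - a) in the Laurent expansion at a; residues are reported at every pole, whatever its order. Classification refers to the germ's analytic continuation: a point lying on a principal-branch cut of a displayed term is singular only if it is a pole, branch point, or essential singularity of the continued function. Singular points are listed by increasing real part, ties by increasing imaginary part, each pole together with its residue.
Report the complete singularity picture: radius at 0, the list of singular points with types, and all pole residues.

Denominator factor (μ + 1/2)^3: pole of order 3 at -1/2, modulus 1/2.
The radius of convergence is the smallest modulus among the singular points: 1/2.
At the order-3 pole -1/2 set g(μ) = (μ - (-1/2))^3*f(μ) = 3/7.
Order-3 pole: residue = g''(a)/2; g''(-1/2) = 0, so the residue is 0.

Radius of convergence at 0: 1/2.
At -1/2: a pole of order 3; residue 0.


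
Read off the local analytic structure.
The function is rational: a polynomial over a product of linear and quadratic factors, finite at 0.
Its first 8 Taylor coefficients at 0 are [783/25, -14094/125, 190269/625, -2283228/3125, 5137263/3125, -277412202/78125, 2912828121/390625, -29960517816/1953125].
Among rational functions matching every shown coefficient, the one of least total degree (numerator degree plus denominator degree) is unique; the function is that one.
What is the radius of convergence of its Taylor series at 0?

No rational of total degree below 2 reproduces all 8 coefficients; solving the [0/2] Pade equations on them gives f(k) = 29/(3*(k + 5/9)**2), whose expansion matches every shown term.
Denominator factor (k + 5/9)^2: pole of order 2 at -5/9, modulus 5/9.
The radius of convergence is the smallest modulus among the singular points: 5/9.

The radius of convergence is 5/9.


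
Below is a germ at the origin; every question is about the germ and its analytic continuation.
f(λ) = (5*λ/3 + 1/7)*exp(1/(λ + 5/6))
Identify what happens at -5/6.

The exponent 1/(λ - (-5/6)) has a pole at -5/6, so exp(1/(λ - (-5/6))) takes every nonzero value near it: an essential singularity (not a pole of any order).

The point is an essential singularity.


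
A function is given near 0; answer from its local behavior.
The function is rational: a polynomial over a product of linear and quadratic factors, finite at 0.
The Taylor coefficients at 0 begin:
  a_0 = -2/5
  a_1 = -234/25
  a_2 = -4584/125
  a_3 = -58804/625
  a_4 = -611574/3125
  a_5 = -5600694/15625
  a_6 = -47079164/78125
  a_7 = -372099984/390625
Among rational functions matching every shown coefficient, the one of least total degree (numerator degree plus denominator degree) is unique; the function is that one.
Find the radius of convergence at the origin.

No rational of total degree below 5 reproduces all 8 coefficients; solving the [1/4] Pade equations on them gives f(β) = (-32*β/5 - 1/3)/((β - 1)**3*(β - 5/6)), whose expansion matches every shown term.
Denominator factor (β - 5/6): pole of order 1 at 5/6, modulus 5/6.
Denominator factor (β - 1)^3: pole of order 3 at 1, modulus 1.
The radius of convergence is the smallest modulus among the singular points: 5/6.

The radius of convergence is 5/6.


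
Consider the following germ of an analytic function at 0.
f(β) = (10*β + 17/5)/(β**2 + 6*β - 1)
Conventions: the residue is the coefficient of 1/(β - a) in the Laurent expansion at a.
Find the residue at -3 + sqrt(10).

The residue is 5 - (133/100)*sqrt(10).

The factor β**2 + 6*β - 1 splits as (β - a)(β - a') with a = -3 + sqrt(10), a' = -3 - sqrt(10). At the order-1 pole a set g(β) = (β - a)*f(β) = [10*β + 17/5] / (β - a').
Simple pole: residue = g(a) at a = -3 + sqrt(10), which is 5 - (133/100)*sqrt(10).


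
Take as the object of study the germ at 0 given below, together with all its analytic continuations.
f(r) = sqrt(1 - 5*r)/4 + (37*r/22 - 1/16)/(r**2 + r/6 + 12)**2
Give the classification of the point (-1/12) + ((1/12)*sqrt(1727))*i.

The point is a pole of order 2.

The denominator factor r**2 + r/6 + 12 vanishes at (-1/12) + ((1/12)*sqrt(1727))*i and appears to the power 2; the numerator there equals (-107/528) + ((37/264)*sqrt(1727))*i, nonzero, and no other factor vanishes.
The branch terms are analytic at this point.
Hence a pole whose order is the multiplicity, 2.


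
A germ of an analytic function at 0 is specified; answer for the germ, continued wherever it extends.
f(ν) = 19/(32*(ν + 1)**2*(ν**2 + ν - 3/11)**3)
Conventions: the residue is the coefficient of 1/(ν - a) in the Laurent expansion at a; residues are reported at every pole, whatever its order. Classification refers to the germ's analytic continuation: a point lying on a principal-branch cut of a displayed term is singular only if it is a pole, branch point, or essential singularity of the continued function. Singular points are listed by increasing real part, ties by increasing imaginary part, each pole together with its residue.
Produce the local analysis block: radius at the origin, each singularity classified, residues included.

Radius of convergence at 0: -1/2 + (1/22)*sqrt(253).
At -1/2 - (1/22)*sqrt(253): a pole of order 3; residue -278179/1728 - (214223119/21024576)*sqrt(253).
At -1: a pole of order 2; residue 278179/864.
At -1/2 + (1/22)*sqrt(253): a pole of order 3; residue -278179/1728 + (214223119/21024576)*sqrt(253).

Denominator factor (ν + 1)^2: pole of order 2 at -1, modulus 1.
Denominator factor (ν**2 + ν - 3/11)^3: discriminant 23/11, real irrational roots -1/2 + (1/22)*sqrt(253) and -1/2 - (1/22)*sqrt(253); poles of order 3, moduli -1/2 + (1/22)*sqrt(253) and 1/2 + (1/22)*sqrt(253).
The radius of convergence is the smallest modulus among the singular points: -1/2 + (1/22)*sqrt(253).
The factor ν**2 + ν - 3/11 splits as (ν - a)(ν - a') with a = -1/2 - (1/22)*sqrt(253), a' = -1/2 + (1/22)*sqrt(253). At the order-3 pole a set g(ν) = (ν - a)^3*f(ν) = [19/(32*(ν + 1)**2)] / (ν - a')^3.
Order-3 pole: residue = g''(a)/2; g''(-1/2 - (1/22)*sqrt(253)) = -278179/864 - (214223119/10512288)*sqrt(253), so the residue is -278179/1728 - (214223119/21024576)*sqrt(253).
At the order-2 pole -1 set g(ν) = (ν - (-1))^2*f(ν) = 19/(32*(ν**2 + ν - 3/11)**3).
Order-2 pole: residue = g'(a); g'(-1) = 278179/864, so the residue is 278179/864.
The factor ν**2 + ν - 3/11 splits as (ν - a)(ν - a') with a = -1/2 + (1/22)*sqrt(253), a' = -1/2 - (1/22)*sqrt(253). At the order-3 pole a set g(ν) = (ν - a)^3*f(ν) = [19/(32*(ν + 1)**2)] / (ν - a')^3.
Order-3 pole: residue = g''(a)/2; g''(-1/2 + (1/22)*sqrt(253)) = -278179/864 + (214223119/10512288)*sqrt(253), so the residue is -278179/1728 + (214223119/21024576)*sqrt(253).
List the singular points by increasing real part (a conjugate pair: the negative imaginary part first).


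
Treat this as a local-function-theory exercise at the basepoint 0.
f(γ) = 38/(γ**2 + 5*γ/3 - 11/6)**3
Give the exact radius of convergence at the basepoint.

Denominator factor (γ**2 + 5*γ/3 - 11/6)^3: discriminant 91/9, real irrational roots -5/6 + (1/6)*sqrt(91) and -5/6 - (1/6)*sqrt(91); poles of order 3, moduli -5/6 + (1/6)*sqrt(91) and 5/6 + (1/6)*sqrt(91).
The radius of convergence is the smallest modulus among the singular points: -5/6 + (1/6)*sqrt(91).

The radius of convergence is -5/6 + (1/6)*sqrt(91).


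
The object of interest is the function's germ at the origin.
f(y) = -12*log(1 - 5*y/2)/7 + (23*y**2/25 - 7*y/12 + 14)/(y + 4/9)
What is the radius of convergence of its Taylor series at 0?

The radius of convergence is 2/5.

Denominator factor (y + 4/9): pole of order 1 at -4/9, modulus 4/9.
Branch term (-12/7)*log(1 - y/(2/5)): its argument vanishes at y = 2/5, a logarithmic branch point, modulus 2/5.
The radius of convergence is the smallest modulus among the singular points: 2/5.


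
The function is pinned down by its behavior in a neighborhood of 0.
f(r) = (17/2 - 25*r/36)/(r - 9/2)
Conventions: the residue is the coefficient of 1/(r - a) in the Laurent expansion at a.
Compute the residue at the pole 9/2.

At the order-1 pole 9/2 set g(r) = (r - (9/2))*f(r) = 17/2 - 25*r/36.
Simple pole: residue = g(a) at a = 9/2, which is 43/8.

The residue is 43/8.


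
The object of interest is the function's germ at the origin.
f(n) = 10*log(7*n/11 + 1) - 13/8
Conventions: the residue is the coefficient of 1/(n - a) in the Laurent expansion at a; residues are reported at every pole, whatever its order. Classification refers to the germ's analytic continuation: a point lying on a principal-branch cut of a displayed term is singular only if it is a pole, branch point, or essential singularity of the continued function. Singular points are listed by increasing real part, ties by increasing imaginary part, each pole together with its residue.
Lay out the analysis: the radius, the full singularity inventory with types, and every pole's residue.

Radius of convergence at 0: 11/7.
At -11/7: a logarithmic branch point.

Branch term (10)*log(1 - n/(-11/7)): its argument vanishes at n = -11/7, a logarithmic branch point, modulus 11/7.
The radius of convergence is the smallest modulus among the singular points: 11/7.


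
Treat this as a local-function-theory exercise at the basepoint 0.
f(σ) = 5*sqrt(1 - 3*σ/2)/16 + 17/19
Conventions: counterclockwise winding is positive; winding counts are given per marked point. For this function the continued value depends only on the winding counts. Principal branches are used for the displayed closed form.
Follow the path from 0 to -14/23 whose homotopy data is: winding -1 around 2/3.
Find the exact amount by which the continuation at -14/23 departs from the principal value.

The rational part is single-valued and drops out of the difference; each branch term changes only by its own monodromy.
(5/16)*sqrt(1 - σ/(2/3)): winding -1 is odd, the square root flips sign, contributing -2*(5/16)*sqrt(1 - (-14/23)/(2/3)) = -2*(5/16)*sqrt(44/23) = -(5/92)*sqrt(253).
Summing the contributions at σ = -14/23 gives -(5/92)*sqrt(253).

Continued minus principal equals -(5/92)*sqrt(253).


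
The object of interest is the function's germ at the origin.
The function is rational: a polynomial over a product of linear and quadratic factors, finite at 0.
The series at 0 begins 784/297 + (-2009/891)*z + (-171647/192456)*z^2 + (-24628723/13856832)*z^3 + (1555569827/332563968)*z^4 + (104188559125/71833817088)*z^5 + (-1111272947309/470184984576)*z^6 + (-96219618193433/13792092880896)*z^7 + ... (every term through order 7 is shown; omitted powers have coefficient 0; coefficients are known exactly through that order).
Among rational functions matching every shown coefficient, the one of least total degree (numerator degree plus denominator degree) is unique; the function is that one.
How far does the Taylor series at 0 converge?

No rational of total degree below 5 reproduces all 8 coefficients; solving the [1/4] Pade equations on them gives f(z) = (2*z/9 + 32/11)/((z + 9/7)**2*(z**2 - 5*z/12 + 2/3)), whose expansion matches every shown term.
Denominator factor (z + 9/7)^2: pole of order 2 at -9/7, modulus 9/7.
Denominator factor (z**2 - 5*z/12 + 2/3): discriminant -359/144, complex-conjugate roots (5/24) + ((1/24)*sqrt(359))*i and (5/24) - ((1/24)*sqrt(359))*i; poles of order 1, moduli (1/3)*sqrt(6) and (1/3)*sqrt(6).
The radius of convergence is the smallest modulus among the singular points: (1/3)*sqrt(6).

The radius of convergence is (1/3)*sqrt(6).


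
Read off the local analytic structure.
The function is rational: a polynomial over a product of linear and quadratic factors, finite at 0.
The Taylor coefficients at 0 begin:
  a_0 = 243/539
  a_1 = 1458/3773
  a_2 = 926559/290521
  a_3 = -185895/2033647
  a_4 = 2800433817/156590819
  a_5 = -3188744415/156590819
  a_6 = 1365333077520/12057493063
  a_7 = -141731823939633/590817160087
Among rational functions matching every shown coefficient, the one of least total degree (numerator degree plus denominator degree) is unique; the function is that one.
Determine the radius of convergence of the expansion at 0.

The radius of convergence is 11/2 - (1/6)*sqrt(957).

No rational of total degree below 5 reproduces all 8 coefficients; solving the [0/5] Pade equations on them gives f(ν) = -7/(9*(ν - 7/9)**3*(ν**2 + 11*ν + 11/3)), whose expansion matches every shown term.
Denominator factor (ν - 7/9)^3: pole of order 3 at 7/9, modulus 7/9.
Denominator factor (ν**2 + 11*ν + 11/3): discriminant 319/3, real irrational roots -11/2 + (1/6)*sqrt(957) and -11/2 - (1/6)*sqrt(957); poles of order 1, moduli 11/2 - (1/6)*sqrt(957) and 11/2 + (1/6)*sqrt(957).
The radius of convergence is the smallest modulus among the singular points: 11/2 - (1/6)*sqrt(957).
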